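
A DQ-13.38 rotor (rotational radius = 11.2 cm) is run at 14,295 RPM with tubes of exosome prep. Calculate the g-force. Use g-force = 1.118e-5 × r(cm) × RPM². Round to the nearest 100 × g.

RCF = 1.118 × 10⁻⁵ × r × N²
RCF = 1.118 × 10⁻⁵ × 11.2 × (14295)² = 1.118 × 10⁻⁵ × 11.2 × 204,347,025 ≈ 25,587.5 × g

≈ 25600 × g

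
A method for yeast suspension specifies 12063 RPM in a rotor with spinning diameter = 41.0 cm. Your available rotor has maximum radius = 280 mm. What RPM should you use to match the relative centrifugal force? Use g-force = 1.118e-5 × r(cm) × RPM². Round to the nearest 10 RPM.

≈ 10320 RPM

Original rotor: r = 41.0 / 2 = 20.5 cm
RCF_original = 1.118 × 10⁻⁵ × 20.5 × (12063)² = 1.118 × 10⁻⁵ × 20.5 × 145,515,969 ≈ 33,350.8 × g
Your rotor: r = 280 mm = 28.0 cm
33,350.8 = 1.118 × 10⁻⁵ × 28 × N²
N² = 33,350.8 / (31.304 × 10⁻⁵) = 106,538,462
N ≈ √106,538,462 ≈ 10,321.7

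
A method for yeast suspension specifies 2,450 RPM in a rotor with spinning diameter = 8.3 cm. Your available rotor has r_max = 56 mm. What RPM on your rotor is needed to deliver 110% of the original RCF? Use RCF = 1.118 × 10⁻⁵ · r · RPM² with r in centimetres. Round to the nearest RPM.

≈ 2212 RPM

Original rotor: r = 8.3 / 2 = 4.15 cm
RCF_original = 1.118 × 10⁻⁵ × 4.15 × (2450)² = 1.118 × 10⁻⁵ × 4.15 × 6,002,500 ≈ 278.5 × g
Target RCF = 1.1 × 278.5 ≈ 306.4 × g
Your rotor: r = 56 mm = 5.6 cm
306.4 = 1.118 × 10⁻⁵ × 5.6 × N²
N² = 306.4 / (6.2608 × 10⁻⁵) = 4,893,943
N ≈ √4,893,943 ≈ 2,212.2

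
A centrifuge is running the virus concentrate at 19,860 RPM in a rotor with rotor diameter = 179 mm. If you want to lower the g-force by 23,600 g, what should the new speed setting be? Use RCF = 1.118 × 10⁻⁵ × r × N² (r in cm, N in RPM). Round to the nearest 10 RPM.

r = 179 mm / 2 = 89.5 mm = 8.95 cm
Current RCF = 1.118 × 10⁻⁵ × 8.95 × (19860)² = 1.118 × 10⁻⁵ × 8.95 × 394,419,600 ≈ 39,466 × g
Target RCF = 39,466 − 23,600 = 15,866 × g
N² = 15,866 / (10.0061 × 10⁻⁵) = 158,563,276
N ≈ √158,563,276 ≈ 12,592.2

N₂ ≈ 12590 RPM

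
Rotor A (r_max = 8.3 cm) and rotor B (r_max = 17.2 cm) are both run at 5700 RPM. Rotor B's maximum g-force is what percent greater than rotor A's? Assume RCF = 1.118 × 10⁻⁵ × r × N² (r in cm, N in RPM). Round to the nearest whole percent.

At equal RPM, RCF scales linearly with r: ratio = 17.2 / 8.3 = 2.0723.
So rotor B delivers 107.2% more g-force.

107%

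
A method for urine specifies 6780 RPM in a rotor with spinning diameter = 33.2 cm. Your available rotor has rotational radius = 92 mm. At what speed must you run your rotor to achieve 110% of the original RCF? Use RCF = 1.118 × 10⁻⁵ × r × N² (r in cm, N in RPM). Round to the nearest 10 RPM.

9550 RPM

Original rotor: r = 33.2 / 2 = 16.6 cm
RCF = 1.118 × 10⁻⁵ × r × N²
RCF_original = 1.118 × 10⁻⁵ × 16.6 × (6780)² = 1.118 × 10⁻⁵ × 16.6 × 45,968,400 ≈ 8,531.2 × g
Target RCF = 1.1 × 8,531.2 ≈ 9,384.3 × g
Your rotor: r = 92 mm = 9.2 cm
9,384.3 = 1.118 × 10⁻⁵ × 9.2 × N²
N² = 9,384.3 / (10.2856 × 10⁻⁵) = 91,237,264
N ≈ √91,237,264 ≈ 9,551.8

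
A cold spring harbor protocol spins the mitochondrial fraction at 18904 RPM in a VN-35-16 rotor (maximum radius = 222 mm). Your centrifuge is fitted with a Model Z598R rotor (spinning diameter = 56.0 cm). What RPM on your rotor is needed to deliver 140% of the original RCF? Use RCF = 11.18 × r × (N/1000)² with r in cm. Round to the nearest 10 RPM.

≈ 19920 RPM

Original rotor: r = 222 mm = 22.2 cm
RCF_original = 11.18 × 22.2 × (18.904)² = 11.18 × 22.2 × 357.361216 ≈ 88,695.6 × g
Target RCF = 1.4 × 88,695.6 ≈ 124,173.8 × g
Your rotor: r = 56.0 / 2 = 28 cm
124,173.8 = 11.18 × 28 × (N/1000)²
(N/1000)² = 124,173.8 / 313.04 = 396.6707
N = 1000 × √396.6707 ≈ 19,916.6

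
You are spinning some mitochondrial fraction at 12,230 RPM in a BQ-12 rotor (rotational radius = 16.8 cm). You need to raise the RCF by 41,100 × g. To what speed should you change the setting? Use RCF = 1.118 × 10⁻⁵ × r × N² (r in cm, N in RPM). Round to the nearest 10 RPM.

Current RCF = 1.118 × 10⁻⁵ × 16.8 × (12230)² = 1.118 × 10⁻⁵ × 16.8 × 149,572,900 ≈ 28,093.4 × g
Target RCF = 28,093.4 + 41,100 = 69,193.4 × g
N² = 69,193.4 / (18.7824 × 10⁻⁵) = 368,394,880
N ≈ √368,394,880 ≈ 19,193.6

19190 RPM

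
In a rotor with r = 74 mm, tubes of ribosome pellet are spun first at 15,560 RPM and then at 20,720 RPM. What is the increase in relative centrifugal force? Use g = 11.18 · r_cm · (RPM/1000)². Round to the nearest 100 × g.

15500 x g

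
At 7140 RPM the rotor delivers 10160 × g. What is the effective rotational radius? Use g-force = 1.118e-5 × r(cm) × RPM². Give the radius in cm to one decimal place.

17.8 cm

RCF = 1.118 × 10⁻⁵ × r × N²
10160 = 1.118 × 10⁻⁵ × r × (7140)²
r = 10160 / (1.118 × 10⁻⁵ × 50,979,600) = 10160 / 569.9519 ≈ 17.826 cm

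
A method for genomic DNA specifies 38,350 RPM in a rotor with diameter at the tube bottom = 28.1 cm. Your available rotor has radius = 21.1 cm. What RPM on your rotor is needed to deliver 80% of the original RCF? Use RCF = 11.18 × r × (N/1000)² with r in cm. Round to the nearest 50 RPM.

Original rotor: r = 28.1 / 2 = 14.05 cm
RCF_original = 11.18 × 14.05 × (38.35)² = 11.18 × 14.05 × 1,470.7225 ≈ 231,019.6 × g
Target RCF = 0.8 × 231,019.6 ≈ 184,815.7 × g
184,815.7 = 11.18 × 21.1 × (N/1000)²
(N/1000)² = 184,815.7 / 235.898 = 783.456
N = 1000 × √783.456 ≈ 27,990.3

≈ 28000 RPM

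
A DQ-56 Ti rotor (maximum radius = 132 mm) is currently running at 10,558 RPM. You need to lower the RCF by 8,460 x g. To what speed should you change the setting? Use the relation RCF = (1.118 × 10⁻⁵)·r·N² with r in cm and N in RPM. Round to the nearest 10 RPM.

≈ 7360 RPM

r = 132 mm = 13.2 cm
Current RCF = 1.118 × 10⁻⁵ × 13.2 × (10558)² = 1.118 × 10⁻⁵ × 13.2 × 111,471,364 ≈ 16,450.5 × g
Target RCF = 16,450.5 − 8,460 = 7,990.5 × g
N² = 7,990.5 / (14.7576 × 10⁻⁵) = 54,144,983
N ≈ √54,144,983 ≈ 7,358.3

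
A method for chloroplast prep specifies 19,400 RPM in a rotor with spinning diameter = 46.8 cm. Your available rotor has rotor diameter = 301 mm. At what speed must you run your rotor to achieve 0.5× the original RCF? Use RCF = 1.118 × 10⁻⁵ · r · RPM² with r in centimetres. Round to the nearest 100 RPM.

≈ 17100 RPM

Original rotor: r = 46.8 / 2 = 23.4 cm
RCF_original = 1.118 × 10⁻⁵ × 23.4 × (19400)² = 1.118 × 10⁻⁵ × 23.4 × 376,360,000 ≈ 98,460.3 × g
Target RCF = 0.5 × 98,460.3 ≈ 49,230.2 × g
Your rotor: r = 301 mm / 2 = 150.5 mm = 15.05 cm
49,230.2 = 1.118 × 10⁻⁵ × 15.05 × N²
N² = 49,230.2 / (16.8259 × 10⁻⁵) = 292,585,835
N ≈ √292,585,835 ≈ 17,105.1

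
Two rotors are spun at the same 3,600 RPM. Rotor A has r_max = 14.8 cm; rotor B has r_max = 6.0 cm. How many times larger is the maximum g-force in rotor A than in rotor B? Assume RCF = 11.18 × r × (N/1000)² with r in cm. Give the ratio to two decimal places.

2.47

At fixed N, RCF ∝ r, so RCF_A/RCF_B = r_A/r_B = 14.8 / 6.0 = 2.4667.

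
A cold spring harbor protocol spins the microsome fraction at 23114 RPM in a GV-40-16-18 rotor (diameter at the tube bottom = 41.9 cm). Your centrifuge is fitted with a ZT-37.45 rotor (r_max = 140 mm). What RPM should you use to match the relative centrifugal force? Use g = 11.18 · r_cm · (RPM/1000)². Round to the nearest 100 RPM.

≈ 28300 RPM

Original rotor: r = 41.9 / 2 = 20.95 cm
RCF_original = 11.18 × 20.95 × (23.114)² = 11.18 × 20.95 × 534.256996 ≈ 125,134.2 × g
Your rotor: r = 140 mm = 14.0 cm
125,134.2 = 11.18 × 14 × (N/1000)²
(N/1000)² = 125,134.2 / 156.52 = 799.4774
N = 1000 × √799.4774 ≈ 28,275.0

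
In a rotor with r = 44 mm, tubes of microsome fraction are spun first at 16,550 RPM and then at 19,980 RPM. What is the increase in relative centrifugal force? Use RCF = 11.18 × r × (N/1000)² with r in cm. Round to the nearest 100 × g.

6200 ×g

r = 44 mm = 4.4 cm
RCF₁ = 11.18 × 4.4 × (16.55)² = 11.18 × 4.4 × 273.9025 ≈ 13,473.8 × g
RCF₂ = 11.18 × 4.4 × (19.98)² = 11.18 × 4.4 × 399.2004 ≈ 19,637.5 × g
Increase = 19,637.5 − 13,473.8 = 6,163.7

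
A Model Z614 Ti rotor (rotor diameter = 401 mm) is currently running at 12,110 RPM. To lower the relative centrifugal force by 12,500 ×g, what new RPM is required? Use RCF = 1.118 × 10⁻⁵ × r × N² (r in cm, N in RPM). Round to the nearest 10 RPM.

r = 401 mm / 2 = 200.5 mm = 20.05 cm
Current RCF = 1.118 × 10⁻⁵ × 20.05 × (12110)² = 1.118 × 10⁻⁵ × 20.05 × 146,652,100 ≈ 32,873.4 × g
Target RCF = 32,873.4 − 12,500 = 20,373.4 × g
N² = 20,373.4 / (22.4159 × 10⁻⁵) = 90,888,164
N ≈ √90,888,164 ≈ 9,533.5

N₂ ≈ 9530 RPM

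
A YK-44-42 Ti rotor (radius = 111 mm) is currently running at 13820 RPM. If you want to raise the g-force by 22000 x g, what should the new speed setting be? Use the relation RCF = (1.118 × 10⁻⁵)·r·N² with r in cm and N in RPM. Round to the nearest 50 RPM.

r = 111 mm = 11.1 cm
Current RCF = 1.118 × 10⁻⁵ × 11.1 × (13820)² = 1.118 × 10⁻⁵ × 11.1 × 190,992,400 ≈ 23,701.8 × g
Target RCF = 23,701.8 + 22,000 = 45,701.8 × g
N² = 45,701.8 / (12.4098 × 10⁻⁵) = 368,271,850
N ≈ √368,271,850 ≈ 19,190.4

N₂ ≈ 19200 RPM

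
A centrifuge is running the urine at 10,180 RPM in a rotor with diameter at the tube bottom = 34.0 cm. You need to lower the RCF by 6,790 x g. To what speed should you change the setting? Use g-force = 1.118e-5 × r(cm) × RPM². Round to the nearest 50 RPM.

r = 34.0 / 2 = 17 cm
Current RCF = 1.118 × 10⁻⁵ × 17 × (10180)² = 1.118 × 10⁻⁵ × 17 × 103,632,400 ≈ 19,696.4 × g
Target RCF = 19,696.4 − 6,790 = 12,906.4 × g
N² = 12,906.4 / (19.006 × 10⁻⁵) = 67,906,977
N ≈ √67,906,977 ≈ 8,240.6

N₂ ≈ 8250 RPM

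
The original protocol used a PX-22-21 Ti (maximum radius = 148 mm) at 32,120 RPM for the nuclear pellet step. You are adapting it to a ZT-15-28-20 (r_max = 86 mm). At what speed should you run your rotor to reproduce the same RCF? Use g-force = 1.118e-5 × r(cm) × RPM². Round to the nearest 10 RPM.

≈ 42140 RPM

Original rotor: r = 148 mm = 14.8 cm
RCF = 1.118 × 10⁻⁵ × r × N²
RCF_original = 1.118 × 10⁻⁵ × 14.8 × (32120)² = 1.118 × 10⁻⁵ × 14.8 × 1,031,694,400 ≈ 170,708.3 × g
Your rotor: r = 86 mm = 8.6 cm
170,708.3 = 1.118 × 10⁻⁵ × 8.6 × N²
N² = 170,708.3 / (9.6148 × 10⁻⁵) = 1,775,474,269
N ≈ √1,775,474,269 ≈ 42,136.4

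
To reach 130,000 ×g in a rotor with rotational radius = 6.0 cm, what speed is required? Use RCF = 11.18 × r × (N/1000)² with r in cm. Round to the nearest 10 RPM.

RCF = 11.18 × r × (N/1000)²
130,000 = 11.18 × 6 × (N/1000)²
(N/1000)² = 130,000 / 67.08 = 1937.984
N = 1000 × √1937.984 ≈ 44,022.5

≈ 44020 RPM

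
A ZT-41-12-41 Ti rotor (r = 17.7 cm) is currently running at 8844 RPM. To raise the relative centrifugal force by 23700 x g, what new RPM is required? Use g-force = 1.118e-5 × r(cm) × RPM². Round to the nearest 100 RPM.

≈ 14100 RPM

Current RCF = 1.118 × 10⁻⁵ × 17.7 × (8844)² = 1.118 × 10⁻⁵ × 17.7 × 78,216,336 ≈ 15,477.9 × g
Target RCF = 15,477.9 + 23,700 = 39,177.9 × g
N² = 39,177.9 / (19.7886 × 10⁻⁵) = 197,982,172
N ≈ √197,982,172 ≈ 14,070.6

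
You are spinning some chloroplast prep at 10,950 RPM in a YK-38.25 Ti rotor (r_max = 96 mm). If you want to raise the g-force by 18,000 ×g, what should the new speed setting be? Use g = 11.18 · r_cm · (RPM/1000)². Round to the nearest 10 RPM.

r = 96 mm = 9.6 cm
Current RCF = 11.18 × 9.6 × (10.95)² = 11.18 × 9.6 × 119.9025 ≈ 12,868.9 × g
Target RCF = 12,868.9 + 18,000 = 30,868.9 × g
(N/1000)² = 30,868.9 / 107.328 = 287.6127
N = 1000 × √287.6127 ≈ 16,959.1

≈ 16960 RPM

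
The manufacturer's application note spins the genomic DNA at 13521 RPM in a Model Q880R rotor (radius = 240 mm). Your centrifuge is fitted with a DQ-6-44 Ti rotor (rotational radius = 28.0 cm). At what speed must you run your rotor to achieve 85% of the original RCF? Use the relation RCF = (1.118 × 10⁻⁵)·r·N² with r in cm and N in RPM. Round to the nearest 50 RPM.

Original rotor: r = 240 mm = 24.0 cm
RCF_original = 1.118 × 10⁻⁵ × 24 × (13521)² = 1.118 × 10⁻⁵ × 24 × 182,817,441 ≈ 49,053.6 × g
Target RCF = 0.85 × 49,053.6 ≈ 41,695.6 × g
41,695.6 = 1.118 × 10⁻⁵ × 28 × N²
N² = 41,695.6 / (31.304 × 10⁻⁵) = 133,195,758
N ≈ √133,195,758 ≈ 11,541.0

≈ 11550 RPM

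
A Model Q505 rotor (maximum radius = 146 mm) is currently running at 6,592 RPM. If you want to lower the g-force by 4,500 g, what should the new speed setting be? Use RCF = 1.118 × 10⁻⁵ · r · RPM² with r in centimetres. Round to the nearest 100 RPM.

≈ 4000 RPM

r = 146 mm = 14.6 cm
Current RCF = 1.118 × 10⁻⁵ × 14.6 × (6592)² = 1.118 × 10⁻⁵ × 14.6 × 43,454,464 ≈ 7,093 × g
Target RCF = 7,093 − 4,500 = 2,593 × g
N² = 2,593 / (16.3228 × 10⁻⁵) = 15,885,755
N ≈ √15,885,755 ≈ 3,985.7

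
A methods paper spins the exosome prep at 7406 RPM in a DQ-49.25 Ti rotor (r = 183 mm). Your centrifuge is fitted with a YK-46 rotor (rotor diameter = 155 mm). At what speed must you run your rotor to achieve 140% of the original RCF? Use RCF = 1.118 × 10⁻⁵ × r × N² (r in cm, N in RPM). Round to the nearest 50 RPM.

≈ 13450 RPM

Original rotor: r = 183 mm = 18.3 cm
RCF_original = 1.118 × 10⁻⁵ × 18.3 × (7406)² = 1.118 × 10⁻⁵ × 18.3 × 54,848,836 ≈ 11,221.7 × g
Target RCF = 1.4 × 11,221.7 ≈ 15,710.4 × g
Your rotor: r = 155 mm / 2 = 77.5 mm = 7.75 cm
15,710.4 = 1.118 × 10⁻⁵ × 7.75 × N²
N² = 15,710.4 / (8.6645 × 10⁻⁵) = 181,319,176
N ≈ √181,319,176 ≈ 13,465.5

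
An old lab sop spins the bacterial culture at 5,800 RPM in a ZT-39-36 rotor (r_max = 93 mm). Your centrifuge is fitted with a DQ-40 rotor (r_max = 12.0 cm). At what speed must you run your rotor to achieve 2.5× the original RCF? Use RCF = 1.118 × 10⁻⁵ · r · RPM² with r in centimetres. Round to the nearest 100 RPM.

Original rotor: r = 93 mm = 9.3 cm
RCF_original = 1.118 × 10⁻⁵ × 9.3 × (5800)² = 1.118 × 10⁻⁵ × 9.3 × 33,640,000 ≈ 3,497.7 × g
Target RCF = 2.5 × 3,497.7 ≈ 8,744.2 × g
8,744.2 = 1.118 × 10⁻⁵ × 12 × N²
N² = 8,744.2 / (13.416 × 10⁻⁵) = 65,177,400
N ≈ √65,177,400 ≈ 8,073.3

≈ 8100 RPM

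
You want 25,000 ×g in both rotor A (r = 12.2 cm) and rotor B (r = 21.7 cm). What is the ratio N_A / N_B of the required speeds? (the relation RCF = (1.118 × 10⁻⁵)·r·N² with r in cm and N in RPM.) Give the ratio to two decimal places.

At fixed RCF, N ∝ 1/√r, so N_A/N_B = √(r_B/r_A) = √(21.7/12.2) = √1.778689 = 1.3337.

1.33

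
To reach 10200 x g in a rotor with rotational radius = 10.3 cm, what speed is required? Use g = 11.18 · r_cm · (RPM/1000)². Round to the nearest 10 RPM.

N ≈ 9410 RPM

10,200 = 11.18 × 10.3 × (N/1000)²
(N/1000)² = 10,200 / 115.154 = 88.57704
N = 1000 × √88.57704 ≈ 9,411.5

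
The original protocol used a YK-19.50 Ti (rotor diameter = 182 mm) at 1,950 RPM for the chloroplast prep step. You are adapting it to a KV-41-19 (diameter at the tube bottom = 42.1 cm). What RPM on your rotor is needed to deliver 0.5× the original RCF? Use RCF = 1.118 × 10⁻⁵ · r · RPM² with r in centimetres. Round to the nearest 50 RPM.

≈ 900 RPM

Original rotor: r = 182 mm / 2 = 91 mm = 9.1 cm
RCF = 1.118 × 10⁻⁵ × r × N²
RCF_original = 1.118 × 10⁻⁵ × 9.1 × (1950)² = 1.118 × 10⁻⁵ × 9.1 × 3,802,500 ≈ 386.9 × g
Target RCF = 0.5 × 386.9 ≈ 193.4 × g
Your rotor: r = 42.1 / 2 = 21.05 cm
193.4 = 1.118 × 10⁻⁵ × 21.05 × N²
N² = 193.4 / (23.5339 × 10⁻⁵) = 821,793
N ≈ √821,793 ≈ 906.5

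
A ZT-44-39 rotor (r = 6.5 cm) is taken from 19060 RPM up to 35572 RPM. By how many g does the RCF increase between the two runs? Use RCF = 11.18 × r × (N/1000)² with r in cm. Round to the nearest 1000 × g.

≈ 66000 g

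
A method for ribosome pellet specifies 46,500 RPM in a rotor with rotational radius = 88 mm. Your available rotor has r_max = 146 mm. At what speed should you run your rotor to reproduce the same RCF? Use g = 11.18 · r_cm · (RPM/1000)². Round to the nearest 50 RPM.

36100 RPM

Original rotor: r = 88 mm = 8.8 cm
RCF = 11.18 × r × (N/1000)²
RCF_original = 11.18 × 8.8 × (46.5)² = 11.18 × 8.8 × 2,162.25 ≈ 212,730.8 × g
Your rotor: r = 146 mm = 14.6 cm
212,730.8 = 11.18 × 14.6 × (N/1000)²
(N/1000)² = 212,730.8 / 163.228 = 1303.274
N = 1000 × √1303.274 ≈ 36,100.9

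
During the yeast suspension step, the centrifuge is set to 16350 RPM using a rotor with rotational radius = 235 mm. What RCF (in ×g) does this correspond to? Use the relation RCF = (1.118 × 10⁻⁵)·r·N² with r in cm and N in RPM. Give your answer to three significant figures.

r = 235 mm = 23.5 cm
RCF = 1.118 × 10⁻⁵ × 23.5 × (16350)² = 1.118 × 10⁻⁵ × 23.5 × 267,322,500 ≈ 70,233.6 × g

RCF ≈ 70200 ×g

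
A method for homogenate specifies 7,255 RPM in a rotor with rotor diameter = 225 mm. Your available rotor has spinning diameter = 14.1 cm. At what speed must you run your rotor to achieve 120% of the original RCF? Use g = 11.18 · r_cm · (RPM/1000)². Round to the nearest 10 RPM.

10040 RPM

Original rotor: r = 225 mm / 2 = 112.5 mm = 11.25 cm
RCF_original = 11.18 × 11.25 × (7.255)² = 11.18 × 11.25 × 52.635025 ≈ 6,620.2 × g
Target RCF = 1.2 × 6,620.2 ≈ 7,944.2 × g
Your rotor: r = 14.1 / 2 = 7.05 cm
7,944.2 = 11.18 × 7.05 × (N/1000)²
(N/1000)² = 7,944.2 / 78.819 = 100.7904
N = 1000 × √100.7904 ≈ 10,039.4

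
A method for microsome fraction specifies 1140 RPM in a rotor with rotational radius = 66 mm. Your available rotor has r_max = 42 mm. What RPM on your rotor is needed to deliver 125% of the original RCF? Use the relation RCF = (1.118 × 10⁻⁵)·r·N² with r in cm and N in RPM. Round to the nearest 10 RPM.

≈ 1600 RPM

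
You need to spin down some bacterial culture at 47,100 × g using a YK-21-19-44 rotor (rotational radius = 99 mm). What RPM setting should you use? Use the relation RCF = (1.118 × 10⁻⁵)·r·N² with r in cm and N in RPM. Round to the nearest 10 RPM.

r = 99 mm = 9.9 cm
RCF = 1.118 × 10⁻⁵ × r × N²
47,100 = 1.118 × 10⁻⁵ × 9.9 × N²
N² = 47,100 / (11.0682 × 10⁻⁵) = 425,543,449
N ≈ √425,543,449 ≈ 20,628.7

N ≈ 20630 RPM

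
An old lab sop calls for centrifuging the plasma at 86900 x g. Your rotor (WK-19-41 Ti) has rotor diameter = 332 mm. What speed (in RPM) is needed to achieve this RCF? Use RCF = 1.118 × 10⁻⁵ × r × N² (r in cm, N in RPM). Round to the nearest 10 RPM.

N ≈ 21640 RPM

r = 332 mm / 2 = 166 mm = 16.6 cm
86,900 = 1.118 × 10⁻⁵ × 16.6 × N²
N² = 86,900 / (18.5588 × 10⁻⁵) = 468,241,481
N ≈ √468,241,481 ≈ 21,638.9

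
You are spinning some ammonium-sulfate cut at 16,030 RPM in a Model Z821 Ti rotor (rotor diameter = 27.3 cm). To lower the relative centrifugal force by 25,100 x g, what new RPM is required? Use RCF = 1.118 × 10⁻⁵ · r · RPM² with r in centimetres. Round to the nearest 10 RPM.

r = 27.3 / 2 = 13.65 cm
Current RCF = 1.118 × 10⁻⁵ × 13.65 × (16030)² = 1.118 × 10⁻⁵ × 13.65 × 256,960,900 ≈ 39,214 × g
Target RCF = 39,214 − 25,100 = 14,114 × g
N² = 14,114 / (15.2607 × 10⁻⁵) = 92,485,928
N ≈ √92,485,928 ≈ 9,617.0

N₂ ≈ 9620 RPM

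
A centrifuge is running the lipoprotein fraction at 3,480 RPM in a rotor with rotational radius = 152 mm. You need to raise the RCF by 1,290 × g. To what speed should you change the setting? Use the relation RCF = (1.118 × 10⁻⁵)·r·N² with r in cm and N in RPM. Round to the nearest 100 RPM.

≈ 4400 RPM

r = 152 mm = 15.2 cm
Current RCF = 1.118 × 10⁻⁵ × 15.2 × (3480)² = 1.118 × 10⁻⁵ × 15.2 × 12,110,400 ≈ 2,058 × g
Target RCF = 2,058 + 1,290 = 3,348 × g
N² = 3,348 / (16.9936 × 10⁻⁵) = 19,701,535
N ≈ √19,701,535 ≈ 4,438.6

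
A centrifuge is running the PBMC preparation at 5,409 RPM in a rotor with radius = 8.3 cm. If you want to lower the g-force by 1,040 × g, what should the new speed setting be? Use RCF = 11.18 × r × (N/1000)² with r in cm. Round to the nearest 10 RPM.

Current RCF = 11.18 × 8.3 × (5.409)² = 11.18 × 8.3 × 29.257281 ≈ 2,714.9 × g
Target RCF = 2,714.9 − 1,040 = 1,674.9 × g
(N/1000)² = 1,674.9 / 92.794 = 18.04966
N = 1000 × √18.04966 ≈ 4,248.5

4250 RPM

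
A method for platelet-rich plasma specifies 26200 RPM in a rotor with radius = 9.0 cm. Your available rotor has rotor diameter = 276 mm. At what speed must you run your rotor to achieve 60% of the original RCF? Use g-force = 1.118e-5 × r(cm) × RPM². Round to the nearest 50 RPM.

≈ 16400 RPM

RCF_original = 1.118 × 10⁻⁵ × 9 × (26200)² = 1.118 × 10⁻⁵ × 9 × 686,440,000 ≈ 69,069.6 × g
Target RCF = 0.6 × 69,069.6 ≈ 41,441.8 × g
Your rotor: r = 276 mm / 2 = 138 mm = 13.8 cm
41,441.8 = 1.118 × 10⁻⁵ × 13.8 × N²
N² = 41,441.8 / (15.4284 × 10⁻⁵) = 268,607,244
N ≈ √268,607,244 ≈ 16,389.2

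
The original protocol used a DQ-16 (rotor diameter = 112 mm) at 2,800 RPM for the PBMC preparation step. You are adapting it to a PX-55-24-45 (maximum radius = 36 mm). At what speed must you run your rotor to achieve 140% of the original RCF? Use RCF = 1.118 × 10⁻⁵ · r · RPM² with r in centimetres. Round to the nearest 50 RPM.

Original rotor: r = 112 mm / 2 = 56 mm = 5.6 cm
RCF = 1.118 × 10⁻⁵ × r × N²
RCF_original = 1.118 × 10⁻⁵ × 5.6 × (2800)² = 1.118 × 10⁻⁵ × 5.6 × 7,840,000 ≈ 490.8 × g
Target RCF = 1.4 × 490.8 ≈ 687.1 × g
Your rotor: r = 36 mm = 3.6 cm
687.1 = 1.118 × 10⁻⁵ × 3.6 × N²
N² = 687.1 / (4.0248 × 10⁻⁵) = 17,071,656
N ≈ √17,071,656 ≈ 4,131.8

≈ 4150 RPM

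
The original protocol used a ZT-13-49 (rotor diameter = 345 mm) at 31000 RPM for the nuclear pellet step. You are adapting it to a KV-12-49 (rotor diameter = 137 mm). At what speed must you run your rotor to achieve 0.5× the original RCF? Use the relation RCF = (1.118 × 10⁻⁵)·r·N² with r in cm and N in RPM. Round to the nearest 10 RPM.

34790 RPM

Original rotor: r = 345 mm / 2 = 172.5 mm = 17.25 cm
RCF_original = 1.118 × 10⁻⁵ × 17.25 × (31000)² = 1.118 × 10⁻⁵ × 17.25 × 961,000,000 ≈ 185,333.7 × g
Target RCF = 0.5 × 185,333.7 ≈ 92,666.9 × g
Your rotor: r = 137 mm / 2 = 68.5 mm = 6.85 cm
92,666.9 = 1.118 × 10⁻⁵ × 6.85 × N²
N² = 92,666.9 / (7.6583 × 10⁻⁵) = 1,210,019,195
N ≈ √1,210,019,195 ≈ 34,785.3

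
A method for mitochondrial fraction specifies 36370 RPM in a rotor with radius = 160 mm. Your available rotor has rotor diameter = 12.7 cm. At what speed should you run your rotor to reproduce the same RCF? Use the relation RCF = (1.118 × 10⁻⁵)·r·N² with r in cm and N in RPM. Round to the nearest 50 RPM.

Original rotor: r = 160 mm = 16.0 cm
RCF = 1.118 × 10⁻⁵ × r × N²
RCF_original = 1.118 × 10⁻⁵ × 16 × (36370)² = 1.118 × 10⁻⁵ × 16 × 1,322,776,900 ≈ 236,618.3 × g
Your rotor: r = 12.7 / 2 = 6.35 cm
236,618.3 = 1.118 × 10⁻⁵ × 6.35 × N²
N² = 236,618.3 / (7.0993 × 10⁻⁵) = 3,332,980,716
N ≈ √3,332,980,716 ≈ 57,732.0

≈ 57750 RPM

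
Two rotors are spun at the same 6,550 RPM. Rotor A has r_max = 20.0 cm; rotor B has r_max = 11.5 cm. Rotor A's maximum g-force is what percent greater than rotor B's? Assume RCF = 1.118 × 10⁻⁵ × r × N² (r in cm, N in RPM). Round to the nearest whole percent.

74%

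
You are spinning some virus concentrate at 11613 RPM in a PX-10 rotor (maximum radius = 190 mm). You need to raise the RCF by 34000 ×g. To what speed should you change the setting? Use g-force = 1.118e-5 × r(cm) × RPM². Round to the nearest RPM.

N₂ ≈ 17173 RPM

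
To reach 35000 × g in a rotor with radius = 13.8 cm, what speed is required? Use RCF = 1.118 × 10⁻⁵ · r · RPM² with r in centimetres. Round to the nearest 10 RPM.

35,000 = 1.118 × 10⁻⁵ × 13.8 × N²
N² = 35,000 / (15.4284 × 10⁻⁵) = 226,854,372
N ≈ √226,854,372 ≈ 15,061.7

N ≈ 15060 RPM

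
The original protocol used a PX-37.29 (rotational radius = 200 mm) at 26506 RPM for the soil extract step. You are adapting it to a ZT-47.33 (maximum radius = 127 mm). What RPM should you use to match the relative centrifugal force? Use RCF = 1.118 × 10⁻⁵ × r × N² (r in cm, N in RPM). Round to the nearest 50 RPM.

33250 RPM

Original rotor: r = 200 mm = 20.0 cm
RCF_original = 1.118 × 10⁻⁵ × 20 × (26506)² = 1.118 × 10⁻⁵ × 20 × 702,568,036 ≈ 157,094.2 × g
Your rotor: r = 127 mm = 12.7 cm
157,094.2 = 1.118 × 10⁻⁵ × 12.7 × N²
N² = 157,094.2 / (14.1986 × 10⁻⁵) = 1,106,406,265
N ≈ √1,106,406,265 ≈ 33,262.7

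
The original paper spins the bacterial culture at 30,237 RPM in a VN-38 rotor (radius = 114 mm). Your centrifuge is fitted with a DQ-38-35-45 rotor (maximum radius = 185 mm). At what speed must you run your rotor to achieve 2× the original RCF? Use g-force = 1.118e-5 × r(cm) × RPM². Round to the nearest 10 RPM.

≈ 33570 RPM

Original rotor: r = 114 mm = 11.4 cm
RCF = 1.118 × 10⁻⁵ × r × N²
RCF_original = 1.118 × 10⁻⁵ × 11.4 × (30237)² = 1.118 × 10⁻⁵ × 11.4 × 914,276,169 ≈ 116,526.3 × g
Target RCF = 2 × 116,526.3 ≈ 233,052.6 × g
Your rotor: r = 185 mm = 18.5 cm
233,052.6 = 1.118 × 10⁻⁵ × 18.5 × N²
N² = 233,052.6 / (20.683 × 10⁻⁵) = 1,126,783,349
N ≈ √1,126,783,349 ≈ 33,567.6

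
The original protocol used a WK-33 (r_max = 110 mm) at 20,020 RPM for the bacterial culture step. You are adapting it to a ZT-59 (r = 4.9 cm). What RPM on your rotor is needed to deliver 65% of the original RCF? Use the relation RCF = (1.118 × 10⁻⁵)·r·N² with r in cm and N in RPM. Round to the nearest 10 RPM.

24180 RPM

Original rotor: r = 110 mm = 11.0 cm
RCF_original = 1.118 × 10⁻⁵ × 11 × (20020)² = 1.118 × 10⁻⁵ × 11 × 400,800,400 ≈ 49,290.4 × g
Target RCF = 0.65 × 49,290.4 ≈ 32,038.8 × g
32,038.8 = 1.118 × 10⁻⁵ × 4.9 × N²
N² = 32,038.8 / (5.4782 × 10⁻⁵) = 584,841,736
N ≈ √584,841,736 ≈ 24,183.5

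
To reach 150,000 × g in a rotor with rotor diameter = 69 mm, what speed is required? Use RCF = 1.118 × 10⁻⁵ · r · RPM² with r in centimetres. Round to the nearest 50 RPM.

N ≈ 62350 RPM

r = 69 mm / 2 = 34.5 mm = 3.45 cm
RCF = 1.118 × 10⁻⁵ × r × N²
150,000 = 1.118 × 10⁻⁵ × 3.45 × N²
N² = 150,000 / (3.8571 × 10⁻⁵) = 3,888,932,099
N ≈ √3,888,932,099 ≈ 62,361.3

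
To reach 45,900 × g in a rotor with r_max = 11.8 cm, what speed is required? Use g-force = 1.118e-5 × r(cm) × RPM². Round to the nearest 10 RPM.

RCF = 1.118 × 10⁻⁵ × r × N²
45,900 = 1.118 × 10⁻⁵ × 11.8 × N²
N² = 45,900 / (13.1924 × 10⁻⁵) = 347,927,595
N ≈ √347,927,595 ≈ 18,652.8

18650 RPM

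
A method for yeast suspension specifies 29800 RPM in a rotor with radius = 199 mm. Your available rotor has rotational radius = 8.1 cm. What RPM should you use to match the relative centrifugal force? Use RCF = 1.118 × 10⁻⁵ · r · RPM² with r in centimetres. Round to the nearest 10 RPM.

Original rotor: r = 199 mm = 19.9 cm
RCF_original = 1.118 × 10⁻⁵ × 19.9 × (29800)² = 1.118 × 10⁻⁵ × 19.9 × 888,040,000 ≈ 197,572.9 × g
197,572.9 = 1.118 × 10⁻⁵ × 8.1 × N²
N² = 197,572.9 / (9.0558 × 10⁻⁵) = 2,181,727,733
N ≈ √2,181,727,733 ≈ 46,709.0

≈ 46710 RPM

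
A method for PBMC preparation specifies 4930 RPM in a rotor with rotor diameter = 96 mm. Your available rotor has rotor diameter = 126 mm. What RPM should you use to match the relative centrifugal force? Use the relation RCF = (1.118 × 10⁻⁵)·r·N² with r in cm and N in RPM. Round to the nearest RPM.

4303 RPM

Original rotor: r = 96 mm / 2 = 48 mm = 4.8 cm
RCF_original = 1.118 × 10⁻⁵ × 4.8 × (4930)² = 1.118 × 10⁻⁵ × 4.8 × 24,304,900 ≈ 1,304.3 × g
Your rotor: r = 126 mm / 2 = 63 mm = 6.3 cm
1,304.3 = 1.118 × 10⁻⁵ × 6.3 × N²
N² = 1,304.3 / (7.0434 × 10⁻⁵) = 18,518,045
N ≈ √18,518,045 ≈ 4,303.3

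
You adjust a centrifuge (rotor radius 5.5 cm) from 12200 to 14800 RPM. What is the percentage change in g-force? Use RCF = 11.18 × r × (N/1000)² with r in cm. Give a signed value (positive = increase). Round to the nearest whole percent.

+47%

RCF ∝ N², so the ratio is (14800/12200)² = (1.213115)² = 1.4716.
Change = 1.4716 − 1 = +0.4716 → +47.2%.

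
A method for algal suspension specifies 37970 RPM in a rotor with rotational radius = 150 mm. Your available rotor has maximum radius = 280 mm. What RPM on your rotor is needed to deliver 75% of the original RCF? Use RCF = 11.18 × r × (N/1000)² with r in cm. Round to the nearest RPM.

Original rotor: r = 150 mm = 15.0 cm
RCF_original = 11.18 × 15 × (37.97)² = 11.18 × 15 × 1,441.7209 ≈ 241,776.6 × g
Target RCF = 0.75 × 241,776.6 ≈ 181,332.5 × g
Your rotor: r = 280 mm = 28.0 cm
181,332.5 = 11.18 × 28 × (N/1000)²
(N/1000)² = 181,332.5 / 313.04 = 579.263
N = 1000 × √579.263 ≈ 24,067.9

24068 RPM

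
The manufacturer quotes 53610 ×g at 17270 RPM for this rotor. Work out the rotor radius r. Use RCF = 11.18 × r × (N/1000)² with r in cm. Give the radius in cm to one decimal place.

RCF = 11.18 × r × (N/1000)²
53610 = 11.18 × r × (17.27)²
r = 53610 / (11.18 × 298.2529) = 53610 / 3334.467 ≈ 16.078 cm

≈ 16.1 cm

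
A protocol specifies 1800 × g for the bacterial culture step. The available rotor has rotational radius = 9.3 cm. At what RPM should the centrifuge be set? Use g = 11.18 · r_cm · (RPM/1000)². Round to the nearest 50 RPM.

N ≈ 4150 RPM

1,800 = 11.18 × 9.3 × (N/1000)²
(N/1000)² = 1,800 / 103.974 = 17.31202
N = 1000 × √17.31202 ≈ 4,160.8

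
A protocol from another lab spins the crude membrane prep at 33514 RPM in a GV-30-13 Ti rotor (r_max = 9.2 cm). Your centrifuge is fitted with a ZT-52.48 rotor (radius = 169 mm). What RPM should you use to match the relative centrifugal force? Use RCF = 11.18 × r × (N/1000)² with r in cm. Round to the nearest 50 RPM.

RCF = 11.18 × r × (N/1000)²
RCF_original = 11.18 × 9.2 × (33.514)² = 11.18 × 9.2 × 1,123.188196 ≈ 115,526.6 × g
Your rotor: r = 169 mm = 16.9 cm
115,526.6 = 11.18 × 16.9 × (N/1000)²
(N/1000)² = 115,526.6 / 188.942 = 611.4395
N = 1000 × √611.4395 ≈ 24,727.3

24750 RPM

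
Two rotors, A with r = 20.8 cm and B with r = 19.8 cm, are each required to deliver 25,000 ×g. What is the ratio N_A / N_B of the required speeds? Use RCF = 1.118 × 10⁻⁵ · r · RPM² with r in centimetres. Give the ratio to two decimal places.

0.98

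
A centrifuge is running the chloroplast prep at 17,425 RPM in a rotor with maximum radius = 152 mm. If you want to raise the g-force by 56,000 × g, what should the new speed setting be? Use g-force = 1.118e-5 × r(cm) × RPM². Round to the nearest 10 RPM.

≈ 25160 RPM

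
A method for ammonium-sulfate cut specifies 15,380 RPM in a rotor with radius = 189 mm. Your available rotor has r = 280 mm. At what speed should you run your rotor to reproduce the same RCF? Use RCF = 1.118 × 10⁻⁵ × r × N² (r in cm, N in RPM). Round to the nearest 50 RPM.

Original rotor: r = 189 mm = 18.9 cm
RCF = 1.118 × 10⁻⁵ × r × N²
RCF_original = 1.118 × 10⁻⁵ × 18.9 × (15380)² = 1.118 × 10⁻⁵ × 18.9 × 236,544,400 ≈ 49,982.3 × g
Your rotor: r = 280 mm = 28.0 cm
49,982.3 = 1.118 × 10⁻⁵ × 28 × N²
N² = 49,982.3 / (31.304 × 10⁻⁵) = 159,667,455
N ≈ √159,667,455 ≈ 12,636.0

12650 RPM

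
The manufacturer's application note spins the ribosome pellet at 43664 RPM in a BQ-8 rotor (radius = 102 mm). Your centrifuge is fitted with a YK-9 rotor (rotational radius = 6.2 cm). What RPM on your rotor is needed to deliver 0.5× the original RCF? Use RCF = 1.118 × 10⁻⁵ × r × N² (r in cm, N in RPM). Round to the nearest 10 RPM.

39600 RPM

Original rotor: r = 102 mm = 10.2 cm
RCF_original = 1.118 × 10⁻⁵ × 10.2 × (43664)² = 1.118 × 10⁻⁵ × 10.2 × 1,906,544,896 ≈ 217,414.8 × g
Target RCF = 0.5 × 217,414.8 ≈ 108,707.4 × g
108,707.4 = 1.118 × 10⁻⁵ × 6.2 × N²
N² = 108,707.4 / (6.9316 × 10⁻⁵) = 1,568,287,264
N ≈ √1,568,287,264 ≈ 39,601.6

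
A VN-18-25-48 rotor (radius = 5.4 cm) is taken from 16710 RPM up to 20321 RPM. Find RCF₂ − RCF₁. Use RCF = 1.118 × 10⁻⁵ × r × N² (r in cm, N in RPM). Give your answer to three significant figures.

8070 × g

RCF₁ = 1.118 × 10⁻⁵ × 5.4 × (16710)² = 1.118 × 10⁻⁵ × 5.4 × 279,224,100 ≈ 16,857.3 × g
RCF₂ = 1.118 × 10⁻⁵ × 5.4 × (20321)² = 1.118 × 10⁻⁵ × 5.4 × 412,943,041 ≈ 24,930.2 × g
Increase = 24,930.2 − 16,857.3 = 8,072.9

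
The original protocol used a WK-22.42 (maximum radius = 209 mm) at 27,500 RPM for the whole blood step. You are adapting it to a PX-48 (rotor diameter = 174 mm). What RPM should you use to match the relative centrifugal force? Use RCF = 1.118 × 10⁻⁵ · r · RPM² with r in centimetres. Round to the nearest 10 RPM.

≈ 42620 RPM

Original rotor: r = 209 mm = 20.9 cm
RCF_original = 1.118 × 10⁻⁵ × 20.9 × (27500)² = 1.118 × 10⁻⁵ × 20.9 × 756,250,000 ≈ 176,706.9 × g
Your rotor: r = 174 mm / 2 = 87 mm = 8.7 cm
176,706.9 = 1.118 × 10⁻⁵ × 8.7 × N²
N² = 176,706.9 / (9.7266 × 10⁻⁵) = 1,816,738,634
N ≈ √1,816,738,634 ≈ 42,623.2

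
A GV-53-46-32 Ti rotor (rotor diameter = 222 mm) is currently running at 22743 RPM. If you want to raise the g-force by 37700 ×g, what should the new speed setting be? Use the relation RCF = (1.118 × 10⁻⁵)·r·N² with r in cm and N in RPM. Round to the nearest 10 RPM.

28650 RPM

r = 222 mm / 2 = 111 mm = 11.1 cm
Current RCF = 1.118 × 10⁻⁵ × 11.1 × (22743)² = 1.118 × 10⁻⁵ × 11.1 × 517,244,049 ≈ 64,189 × g
Target RCF = 64,189 + 37,700 = 101,889 × g
N² = 101,889 / (12.4098 × 10⁻⁵) = 821,036,600
N ≈ √821,036,600 ≈ 28,653.7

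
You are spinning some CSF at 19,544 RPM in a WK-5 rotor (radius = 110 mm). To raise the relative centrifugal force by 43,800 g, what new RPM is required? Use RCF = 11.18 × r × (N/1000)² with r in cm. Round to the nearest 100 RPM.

≈ 27200 RPM

r = 110 mm = 11.0 cm
Current RCF = 11.18 × 11 × (19.544)² = 11.18 × 11 × 381.967936 ≈ 46,974.4 × g
Target RCF = 46,974.4 + 43,800 = 90,774.4 × g
(N/1000)² = 90,774.4 / 122.98 = 738.1233
N = 1000 × √738.1233 ≈ 27,168.4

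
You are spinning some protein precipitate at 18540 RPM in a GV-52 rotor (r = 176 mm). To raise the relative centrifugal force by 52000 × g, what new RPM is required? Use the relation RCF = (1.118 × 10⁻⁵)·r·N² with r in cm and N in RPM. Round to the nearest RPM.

24658 RPM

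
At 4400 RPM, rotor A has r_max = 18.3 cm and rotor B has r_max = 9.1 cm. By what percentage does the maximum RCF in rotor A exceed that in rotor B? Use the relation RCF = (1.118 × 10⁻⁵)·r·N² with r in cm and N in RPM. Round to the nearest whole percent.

At equal RPM, RCF scales linearly with r: ratio = 18.3 / 9.1 = 2.0110.
So rotor A delivers 101.1% more g-force.

101%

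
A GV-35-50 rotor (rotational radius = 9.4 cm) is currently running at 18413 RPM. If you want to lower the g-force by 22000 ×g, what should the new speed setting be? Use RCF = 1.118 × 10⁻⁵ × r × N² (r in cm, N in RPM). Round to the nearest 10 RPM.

Current RCF = 1.118 × 10⁻⁵ × 9.4 × (18413)² = 1.118 × 10⁻⁵ × 9.4 × 339,038,569 ≈ 35,630.2 × g
Target RCF = 35,630.2 − 22,000 = 13,630.2 × g
N² = 13,630.2 / (10.5092 × 10⁻⁵) = 129,697,789
N ≈ √129,697,789 ≈ 11,388.5

11390 RPM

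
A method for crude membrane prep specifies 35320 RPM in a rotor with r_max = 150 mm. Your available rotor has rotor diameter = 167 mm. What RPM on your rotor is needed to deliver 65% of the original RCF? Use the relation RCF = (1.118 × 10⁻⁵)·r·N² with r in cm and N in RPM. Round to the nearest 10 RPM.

Original rotor: r = 150 mm = 15.0 cm
RCF = 1.118 × 10⁻⁵ × r × N²
RCF_original = 1.118 × 10⁻⁵ × 15 × (35320)² = 1.118 × 10⁻⁵ × 15 × 1,247,502,400 ≈ 209,206.2 × g
Target RCF = 0.65 × 209,206.2 ≈ 135,984 × g
Your rotor: r = 167 mm / 2 = 83.5 mm = 8.35 cm
135,984 = 1.118 × 10⁻⁵ × 8.35 × N²
N² = 135,984 / (9.3353 × 10⁻⁵) = 1,456,664,489
N ≈ √1,456,664,489 ≈ 38,166.3

≈ 38170 RPM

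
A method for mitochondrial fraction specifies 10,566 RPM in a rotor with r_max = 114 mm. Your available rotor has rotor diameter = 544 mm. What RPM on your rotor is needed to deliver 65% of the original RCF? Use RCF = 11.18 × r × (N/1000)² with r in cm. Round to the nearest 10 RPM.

Original rotor: r = 114 mm = 11.4 cm
RCF_original = 11.18 × 11.4 × (10.566)² = 11.18 × 11.4 × 111.640356 ≈ 14,228.8 × g
Target RCF = 0.65 × 14,228.8 ≈ 9,248.7 × g
Your rotor: r = 544 mm / 2 = 272 mm = 27.2 cm
9,248.7 = 11.18 × 27.2 × (N/1000)²
(N/1000)² = 9,248.7 / 304.096 = 30.41375
N = 1000 × √30.41375 ≈ 5,514.9

5510 RPM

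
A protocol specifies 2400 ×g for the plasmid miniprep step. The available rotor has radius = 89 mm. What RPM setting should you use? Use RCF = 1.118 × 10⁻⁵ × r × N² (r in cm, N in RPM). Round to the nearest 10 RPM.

N ≈ 4910 RPM

r = 89 mm = 8.9 cm
2,400 = 1.118 × 10⁻⁵ × 8.9 × N²
N² = 2,400 / (9.9502 × 10⁻⁵) = 24,120,118
N ≈ √24,120,118 ≈ 4,911.2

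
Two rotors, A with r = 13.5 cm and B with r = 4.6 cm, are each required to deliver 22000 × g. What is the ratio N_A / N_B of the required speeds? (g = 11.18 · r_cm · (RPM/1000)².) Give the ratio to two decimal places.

At fixed RCF, N ∝ 1/√r, so N_A/N_B = √(r_B/r_A) = √(4.6/13.5) = √0.340741 = 0.5837.

0.58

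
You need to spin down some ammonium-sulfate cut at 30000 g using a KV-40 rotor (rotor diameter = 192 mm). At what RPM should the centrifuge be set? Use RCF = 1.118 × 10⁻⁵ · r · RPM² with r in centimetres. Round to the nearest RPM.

r = 192 mm / 2 = 96 mm = 9.6 cm
RCF = 1.118 × 10⁻⁵ × r × N²
30,000 = 1.118 × 10⁻⁵ × 9.6 × N²
N² = 30,000 / (10.7328 × 10⁻⁵) = 279,516,995
N ≈ √279,516,995 ≈ 16,718.8

≈ 16719 RPM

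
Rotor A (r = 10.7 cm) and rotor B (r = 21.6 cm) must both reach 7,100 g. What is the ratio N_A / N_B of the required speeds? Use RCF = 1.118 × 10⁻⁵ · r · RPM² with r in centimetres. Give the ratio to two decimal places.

1.42

At fixed RCF, N ∝ 1/√r, so N_A/N_B = √(r_B/r_A) = √(21.6/10.7) = √2.018692 = 1.4208.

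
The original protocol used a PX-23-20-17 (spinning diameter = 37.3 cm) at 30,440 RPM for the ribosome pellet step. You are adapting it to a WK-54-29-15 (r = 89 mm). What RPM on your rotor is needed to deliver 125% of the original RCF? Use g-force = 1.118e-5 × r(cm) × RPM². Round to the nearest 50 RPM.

Original rotor: r = 37.3 / 2 = 18.65 cm
RCF_original = 1.118 × 10⁻⁵ × 18.65 × (30440)² = 1.118 × 10⁻⁵ × 18.65 × 926,593,600 ≈ 193,201.3 × g
Target RCF = 1.25 × 193,201.3 ≈ 241,501.6 × g
Your rotor: r = 89 mm = 8.9 cm
241,501.6 = 1.118 × 10⁻⁵ × 8.9 × N²
N² = 241,501.6 / (9.9502 × 10⁻⁵) = 2,427,102,973
N ≈ √2,427,102,973 ≈ 49,265.6

≈ 49250 RPM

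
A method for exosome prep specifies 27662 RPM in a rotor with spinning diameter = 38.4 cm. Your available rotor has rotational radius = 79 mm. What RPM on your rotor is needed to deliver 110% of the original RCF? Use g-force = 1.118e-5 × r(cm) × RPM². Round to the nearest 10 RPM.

≈ 45230 RPM

Original rotor: r = 38.4 / 2 = 19.2 cm
RCF_original = 1.118 × 10⁻⁵ × 19.2 × (27662)² = 1.118 × 10⁻⁵ × 19.2 × 765,186,244 ≈ 164,251.8 × g
Target RCF = 1.1 × 164,251.8 ≈ 180,677 × g
Your rotor: r = 79 mm = 7.9 cm
180,677 = 1.118 × 10⁻⁵ × 7.9 × N²
N² = 180,677 / (8.8322 × 10⁻⁵) = 2,045,662,462
N ≈ √2,045,662,462 ≈ 45,229.0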